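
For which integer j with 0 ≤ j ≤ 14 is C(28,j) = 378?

2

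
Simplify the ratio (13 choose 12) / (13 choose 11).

1/6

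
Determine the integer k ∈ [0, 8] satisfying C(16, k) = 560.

3

C(16,k) increases on 0 ≤ k ≤ 8. C(16,2) = 120 and C(16,3) = 560, so k = 3.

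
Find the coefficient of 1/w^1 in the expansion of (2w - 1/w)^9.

General term: C(9,j)·(2w)^j·(-1/w)^(9-j), with w-exponent 1j − 1(9−j) = 2j − 9.
Set 2j − 9 = -1: j = 4.
C(9,4) = 126; 2^4 = 16; (-1)^5 = -1.
Coefficient = 126 · 16 · (-1) = -2016.

-2016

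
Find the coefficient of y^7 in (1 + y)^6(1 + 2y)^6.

10836

Coefficient of y^7 = Σ_{j} C(6,j)·1^j·C(6,7-j)·2^(7-j) for j from 1 to 6.
= 384 + 2880 + 4800 + 2400 + 360 + 12 = 10836.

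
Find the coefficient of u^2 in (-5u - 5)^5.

-31250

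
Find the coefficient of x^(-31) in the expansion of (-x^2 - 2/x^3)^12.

General term: C(12,j)·(-x^2)^j·(-2/x^3)^(12-j), with x-exponent 2j − 3(12−j) = 5j − 36.
Set 5j − 36 = -31: j = 1.
C(12,1) = 12; (-1)^1 = -1; (-2)^11 = -2048.
Coefficient = 12 · (-1) · (-2048) = 24576.

24576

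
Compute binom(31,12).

C(31,12) = (31·30·29·28·27·26·25·24·23·22·21·20) / 12! = 67596957267840000 / 479001600 = 141120525.

141120525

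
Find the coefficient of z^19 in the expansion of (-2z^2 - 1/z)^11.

General term: C(11,j)·(-2z^2)^j·(-1/z)^(11-j), with z-exponent 2j − 1(11−j) = 3j − 11.
Set 3j − 11 = 19: j = 10.
C(11,10) = 11; (-2)^10 = 1024; (-1)^1 = -1.
Coefficient = 11 · 1024 · (-1) = -11264.

-11264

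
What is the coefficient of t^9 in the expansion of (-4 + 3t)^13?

3602776320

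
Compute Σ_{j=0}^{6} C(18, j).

31180

1 + 18 + 153 + 816 + 3060 + 8568 + 18564 = 31180.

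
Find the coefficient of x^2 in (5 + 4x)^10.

The general term is C(10,j)·(5)^j·(4x)^(10-j); the x^2 term has j = 8.
C(10,8) = 45.
Coefficient = C(10,8) · 5^8 · 4^2 = 45 · 390625 · 16 = 281250000.

281250000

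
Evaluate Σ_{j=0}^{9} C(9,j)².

48620

By Vandermonde's identity, Σ C(9,j)² = C(18,9) = 48620.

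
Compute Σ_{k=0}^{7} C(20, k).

137980

1 + 20 + 190 + 1140 + 4845 + 15504 + 38760 + 77520 = 137980.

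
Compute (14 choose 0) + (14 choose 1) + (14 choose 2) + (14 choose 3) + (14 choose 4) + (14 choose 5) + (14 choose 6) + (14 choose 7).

9908

1 + 14 + 91 + 364 + 1001 + 2002 + 3003 + 3432 = 9908.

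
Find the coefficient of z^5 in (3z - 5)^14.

-950167968750

The general term is C(14,j)·(3z)^j·(-5)^(14-j); the z^5 term has j = 5.
C(14,5) = 2002.
Coefficient = C(14,5) · 3^5 · (-5)^9 = 2002 · 243 · (-1953125) = -950167968750.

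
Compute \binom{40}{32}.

76904685

C(40,32) = C(40,8) by symmetry.
C(40,8) = (40·39·38·37·36·35·34·33) / 8! = 3100796899200 / 40320 = 76904685.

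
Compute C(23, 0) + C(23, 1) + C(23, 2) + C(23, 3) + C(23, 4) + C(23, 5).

1 + 23 + 253 + 1771 + 8855 + 33649 = 44552.

44552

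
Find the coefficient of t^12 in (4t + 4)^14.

24427626496

The general term is C(14,j)·(4t)^j·(4)^(14-j); the t^12 term has j = 12.
C(14,12) = 91.
Coefficient = C(14,12) · 4^12 · 4^2 = 91 · 16777216 · 16 = 24427626496.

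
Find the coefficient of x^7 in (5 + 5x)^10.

The general term is C(10,j)·(5)^j·(5x)^(10-j); the x^7 term has j = 3.
C(10,3) = 120.
Coefficient = C(10,3) · 5^3 · 5^7 = 120 · 125 · 78125 = 1171875000.

1171875000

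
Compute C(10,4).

C(10,4) = (10·9·8·7) / 4! = 5040 / 24 = 210.

210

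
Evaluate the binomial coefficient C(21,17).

C(21,17) = C(21,4) by symmetry.
C(21,4) = (21·20·19·18) / 4! = 143640 / 24 = 5985.

5985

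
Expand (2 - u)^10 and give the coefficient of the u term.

-5120

The general term is C(10,j)·(2)^j·(-u)^(10-j); the u^1 term has j = 9.
C(10,9) = 10.
Coefficient = C(10,9) · 2^9 · (-1)^1 = 10 · 512 · (-1) = -5120.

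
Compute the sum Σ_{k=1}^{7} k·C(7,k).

448

Differentiating (1+x)^7 and setting x=1: Σ k·C(7,k) = 7·2^6 = 448.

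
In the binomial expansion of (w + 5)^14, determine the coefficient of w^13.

70

The general term is C(14,j)·(w)^j·(5)^(14-j); the w^13 term has j = 13.
C(14,13) = 14.
Coefficient = C(14,13) · 5^1 = 14 · 5 = 70.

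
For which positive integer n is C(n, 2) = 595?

35

n(n−1)/2 = 595 ⇒ n(n−1) = 1190. Since 35·34 = 1190, n = 35.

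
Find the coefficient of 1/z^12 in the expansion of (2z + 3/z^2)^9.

314928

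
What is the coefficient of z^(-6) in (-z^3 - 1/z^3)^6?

General term: C(6,j)·(-z^3)^j·(-1/z^3)^(6-j), with z-exponent 3j − 3(6−j) = 6j − 18.
Set 6j − 18 = -6: j = 2.
C(6,2) = 15; (-1)^2 = 1; (-1)^4 = 1.
Coefficient = 15 · 1 · 1 = 15.

15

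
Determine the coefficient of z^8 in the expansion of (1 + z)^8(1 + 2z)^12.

4673345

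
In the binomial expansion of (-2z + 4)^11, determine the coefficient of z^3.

-86507520

The general term is C(11,j)·(-2z)^j·(4)^(11-j); the z^3 term has j = 3.
C(11,3) = 165.
Coefficient = C(11,3) · (-2)^3 · 4^8 = 165 · (-8) · 65536 = -86507520.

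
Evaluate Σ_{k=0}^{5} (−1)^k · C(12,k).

The partial alternating sum Σ_{k=0}^{5} (−1)^k C(12,k) = (−1)^5 C(11,5) = -462.

-462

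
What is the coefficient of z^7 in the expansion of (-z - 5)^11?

The general term is C(11,j)·(-z)^j·(-5)^(11-j); the z^7 term has j = 7.
C(11,7) = 330.
Coefficient = C(11,7) · (-1)^7 · (-5)^4 = 330 · (-1) · 625 = -206250.

-206250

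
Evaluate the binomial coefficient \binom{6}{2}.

15

C(6,2) = (6·5) / 2! = 30 / 2 = 15.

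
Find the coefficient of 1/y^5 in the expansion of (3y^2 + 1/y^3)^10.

61236

General term: C(10,j)·(3y^2)^j·(1/y^3)^(10-j), with y-exponent 2j − 3(10−j) = 5j − 30.
Set 5j − 30 = -5: j = 5.
C(10,5) = 252; 3^5 = 243; 1^5 = 1.
Coefficient = 252 · 243 · 1 = 61236.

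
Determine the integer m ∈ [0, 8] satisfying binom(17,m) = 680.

3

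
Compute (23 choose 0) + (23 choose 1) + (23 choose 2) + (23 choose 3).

2048

1 + 23 + 253 + 1771 = 2048.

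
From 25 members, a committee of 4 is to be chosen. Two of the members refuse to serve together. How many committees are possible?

12397

All 4-subsets: C(25,4) = 12650. Those containing both fixed elements: C(23,2) = 253.
12650 − 253 = 12397.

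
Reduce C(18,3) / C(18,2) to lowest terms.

16/3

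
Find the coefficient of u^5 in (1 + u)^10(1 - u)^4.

-38

Coefficient of u^5 = Σ_{j} C(10,j)·1^j·C(4,5-j)·(-1)^(5-j) for j from 1 to 5.
= 10 + (-180) + 720 + (-840) + 252 = -38.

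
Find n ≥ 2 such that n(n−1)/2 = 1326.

n(n−1)/2 = 1326 ⇒ n(n−1) = 2652. Since 52·51 = 2652, n = 52.

52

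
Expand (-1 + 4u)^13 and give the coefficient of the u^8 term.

-84344832

The general term is C(13,j)·(-1)^j·(4u)^(13-j); the u^8 term has j = 5.
C(13,5) = 1287.
Coefficient = C(13,5) · (-1)^5 · 4^8 = 1287 · (-1) · 65536 = -84344832.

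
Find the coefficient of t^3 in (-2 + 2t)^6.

-1280

The general term is C(6,j)·(-2)^j·(2t)^(6-j); the t^3 term has j = 3.
C(6,3) = 20.
Coefficient = C(6,3) · (-2)^3 · 2^3 = 20 · (-8) · 8 = -1280.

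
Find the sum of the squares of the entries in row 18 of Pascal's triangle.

Σ C(18,r)² is the coefficient of x^18 in (1+x)^18(1+x)^18 = (1+x)^36, i.e. C(36,18) = 9075135300.

9075135300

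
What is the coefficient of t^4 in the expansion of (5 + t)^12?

193359375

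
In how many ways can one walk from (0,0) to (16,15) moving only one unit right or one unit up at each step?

300540195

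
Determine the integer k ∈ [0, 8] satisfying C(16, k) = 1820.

C(16,k) increases on 0 ≤ k ≤ 8. C(16,3) = 560 and C(16,4) = 1820, so k = 4.

4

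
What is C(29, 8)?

C(29,8) = (29·28·27·26·25·24·23·22) / 8! = 173059286400 / 40320 = 4292145.

4292145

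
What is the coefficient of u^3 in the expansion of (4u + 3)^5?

5760

The general term is C(5,j)·(4u)^j·(3)^(5-j); the u^3 term has j = 3.
C(5,3) = 10.
Coefficient = C(5,3) · 4^3 · 3^2 = 10 · 64 · 9 = 5760.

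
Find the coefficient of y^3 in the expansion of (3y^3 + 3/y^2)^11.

General term: C(11,j)·(3y^3)^j·(3/y^2)^(11-j), with y-exponent 3j − 2(11−j) = 5j − 22.
Set 5j − 22 = 3: j = 5.
C(11,5) = 462; 3^5 = 243; 3^6 = 729.
Coefficient = 462 · 243 · 729 = 81841914.

81841914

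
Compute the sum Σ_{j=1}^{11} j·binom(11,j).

Differentiating (1+x)^11 and setting x=1: Σ j·C(11,j) = 11·2^10 = 11264.

11264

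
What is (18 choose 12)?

18564

C(18,12) = C(18,6) by symmetry.
C(18,6) = (18·17·16·15·14·13) / 6! = 13366080 / 720 = 18564.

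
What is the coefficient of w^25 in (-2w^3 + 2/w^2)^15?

-44728320

General term: C(15,j)·(-2w^3)^j·(2/w^2)^(15-j), with w-exponent 3j − 2(15−j) = 5j − 30.
Set 5j − 30 = 25: j = 11.
C(15,11) = 1365; (-2)^11 = -2048; 2^4 = 16.
Coefficient = 1365 · (-2048) · 16 = -44728320.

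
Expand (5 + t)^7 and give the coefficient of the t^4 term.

The general term is C(7,j)·(5)^j·(t)^(7-j); the t^4 term has j = 3.
C(7,3) = 35.
Coefficient = C(7,3) · 5^3 = 35 · 125 = 4375.

4375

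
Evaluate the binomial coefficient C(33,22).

C(33,22) = C(33,11) by symmetry.
C(33,11) = (33·32·31·30·29·28·27·26·25·24·23) / 11! = 7725366544896000 / 39916800 = 193536720.

193536720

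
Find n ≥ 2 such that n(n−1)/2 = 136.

17

n(n−1)/2 = 136 ⇒ n(n−1) = 272. Since 17·16 = 272, n = 17.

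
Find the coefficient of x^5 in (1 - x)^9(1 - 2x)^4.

Coefficient of x^5 = Σ_{j} C(9,j)·(-1)^j·C(4,5-j)·(-2)^(5-j) for j from 1 to 5.
= (-144) + (-1152) + (-2016) + (-1008) + (-126) = -4446.

-4446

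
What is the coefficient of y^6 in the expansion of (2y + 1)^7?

448

The general term is C(7,j)·(2y)^j·(1)^(7-j); the y^6 term has j = 6.
C(7,6) = 7.
Coefficient = C(7,6) · 2^6 = 7 · 64 = 448.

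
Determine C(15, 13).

105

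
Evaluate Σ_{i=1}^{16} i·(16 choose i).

524288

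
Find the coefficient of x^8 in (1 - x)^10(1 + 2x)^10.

Coefficient of x^8 = Σ_{j} C(10,j)·(-1)^j·C(10,8-j)·2^(8-j) for j from 0 to 8.
= 11520 + (-153600) + 604800 + (-967680) + 705600 + (-241920) + 37800 + (-2400) + 45 = -5835.

-5835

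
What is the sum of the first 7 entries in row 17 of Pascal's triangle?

21778

1 + 17 + 136 + 680 + 2380 + 6188 + 12376 = 21778.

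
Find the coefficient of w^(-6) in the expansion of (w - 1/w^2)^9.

General term: C(9,j)·(w)^j·(-1/w^2)^(9-j), with w-exponent 1j − 2(9−j) = 3j − 18.
Set 3j − 18 = -6: j = 4.
C(9,4) = 126; 1^4 = 1; (-1)^5 = -1.
Coefficient = 126 · 1 · (-1) = -126.

-126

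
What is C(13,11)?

78

C(13,11) = C(13,2) by symmetry.
C(13,2) = (13·12) / 2! = 156 / 2 = 78.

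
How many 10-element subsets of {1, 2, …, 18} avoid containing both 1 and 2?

30888

All 10-subsets: C(18,10) = 43758. Those containing both fixed elements: C(16,8) = 12870.
43758 − 12870 = 30888.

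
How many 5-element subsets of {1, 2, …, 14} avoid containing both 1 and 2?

All 5-subsets: C(14,5) = 2002. Those containing both fixed elements: C(12,3) = 220.
2002 − 220 = 1782.

1782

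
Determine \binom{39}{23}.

37711260990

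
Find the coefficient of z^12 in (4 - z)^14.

The general term is C(14,j)·(4)^j·(-z)^(14-j); the z^12 term has j = 2.
C(14,2) = 91.
Coefficient = C(14,2) · 4^2 = 91 · 16 = 1456.

1456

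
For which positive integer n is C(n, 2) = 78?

13

n(n−1)/2 = 78 ⇒ n(n−1) = 156. Since 13·12 = 156, n = 13.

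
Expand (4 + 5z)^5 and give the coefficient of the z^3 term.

The general term is C(5,j)·(4)^j·(5z)^(5-j); the z^3 term has j = 2.
C(5,2) = 10.
Coefficient = C(5,2) · 4^2 · 5^3 = 10 · 16 · 125 = 20000.

20000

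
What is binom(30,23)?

2035800

C(30,23) = C(30,7) by symmetry.
C(30,7) = (30·29·28·27·26·25·24) / 7! = 10260432000 / 5040 = 2035800.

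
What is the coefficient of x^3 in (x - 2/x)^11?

5280

General term: C(11,j)·(x)^j·(-2/x)^(11-j), with x-exponent 1j − 1(11−j) = 2j − 11.
Set 2j − 11 = 3: j = 7.
C(11,7) = 330; 1^7 = 1; (-2)^4 = 16.
Coefficient = 330 · 1 · 16 = 5280.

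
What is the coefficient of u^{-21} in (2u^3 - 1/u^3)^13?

General term: C(13,j)·(2u^3)^j·(-1/u^3)^(13-j), with u-exponent 3j − 3(13−j) = 6j − 39.
Set 6j − 39 = -21: j = 3.
C(13,3) = 286; 2^3 = 8; (-1)^10 = 1.
Coefficient = 286 · 8 · 1 = 2288.

2288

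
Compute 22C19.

C(22,19) = C(22,3) by symmetry.
C(22,3) = (22·21·20) / 3! = 9240 / 6 = 1540.

1540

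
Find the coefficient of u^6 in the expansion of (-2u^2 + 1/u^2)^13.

329472

General term: C(13,j)·(-2u^2)^j·(1/u^2)^(13-j), with u-exponent 2j − 2(13−j) = 4j − 26.
Set 4j − 26 = 6: j = 8.
C(13,8) = 1287; (-2)^8 = 256; 1^5 = 1.
Coefficient = 1287 · 256 · 1 = 329472.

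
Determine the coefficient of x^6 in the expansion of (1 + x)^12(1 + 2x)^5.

51908

Coefficient of x^6 = Σ_{j} C(12,j)·1^j·C(5,6-j)·2^(6-j) for j from 1 to 6.
= 384 + 5280 + 17600 + 19800 + 7920 + 924 = 51908.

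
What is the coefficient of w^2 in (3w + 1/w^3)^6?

1458

General term: C(6,j)·(3w)^j·(1/w^3)^(6-j), with w-exponent 1j − 3(6−j) = 4j − 18.
Set 4j − 18 = 2: j = 5.
C(6,5) = 6; 3^5 = 243; 1^1 = 1.
Coefficient = 6 · 243 · 1 = 1458.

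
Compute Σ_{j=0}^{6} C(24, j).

190051

1 + 24 + 276 + 2024 + 10626 + 42504 + 134596 = 190051.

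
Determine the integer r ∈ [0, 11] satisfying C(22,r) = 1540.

3

C(22,r) increases on 0 ≤ r ≤ 11. C(22,2) = 231 and C(22,3) = 1540, so r = 3.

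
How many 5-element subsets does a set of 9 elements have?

C(9,5) = C(9,4) by symmetry.
C(9,4) = (9·8·7·6) / 4! = 3024 / 24 = 126.

126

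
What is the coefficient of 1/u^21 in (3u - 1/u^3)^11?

4455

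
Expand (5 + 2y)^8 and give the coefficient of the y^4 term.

700000

The general term is C(8,j)·(5)^j·(2y)^(8-j); the y^4 term has j = 4.
C(8,4) = 70.
Coefficient = C(8,4) · 5^4 · 2^4 = 70 · 625 · 16 = 700000.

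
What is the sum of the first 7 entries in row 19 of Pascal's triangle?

1 + 19 + 171 + 969 + 3876 + 11628 + 27132 = 43796.

43796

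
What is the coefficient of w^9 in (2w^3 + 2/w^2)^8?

General term: C(8,j)·(2w^3)^j·(2/w^2)^(8-j), with w-exponent 3j − 2(8−j) = 5j − 16.
Set 5j − 16 = 9: j = 5.
C(8,5) = 56; 2^5 = 32; 2^3 = 8.
Coefficient = 56 · 32 · 8 = 14336.

14336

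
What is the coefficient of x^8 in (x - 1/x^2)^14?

General term: C(14,j)·(x)^j·(-1/x^2)^(14-j), with x-exponent 1j − 2(14−j) = 3j − 28.
Set 3j − 28 = 8: j = 12.
C(14,12) = 91; 1^12 = 1; (-1)^2 = 1.
Coefficient = 91 · 1 · 1 = 91.

91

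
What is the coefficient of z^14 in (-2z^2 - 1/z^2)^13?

-292864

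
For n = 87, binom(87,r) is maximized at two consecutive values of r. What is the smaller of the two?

43

For odd n = 87, C(87,r) peaks at r = (n−1)/2 and (n+1)/2; the smaller is 43.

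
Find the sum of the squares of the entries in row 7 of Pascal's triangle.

3432

Σ C(7,k)² is the coefficient of x^7 in (1+x)^7(1+x)^7 = (1+x)^14, i.e. C(14,7) = 3432.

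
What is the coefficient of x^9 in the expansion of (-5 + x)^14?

The general term is C(14,j)·(-5)^j·(x)^(14-j); the x^9 term has j = 5.
C(14,5) = 2002.
Coefficient = C(14,5) · (-5)^5 = 2002 · (-3125) = -6256250.

-6256250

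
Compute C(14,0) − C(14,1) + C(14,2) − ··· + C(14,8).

The partial alternating sum Σ_{k=0}^{8} (−1)^k C(14,k) = (−1)^8 C(13,8) = 1287.

1287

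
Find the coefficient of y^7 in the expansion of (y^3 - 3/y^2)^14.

General term: C(14,j)·(y^3)^j·(-3/y^2)^(14-j), with y-exponent 3j − 2(14−j) = 5j − 28.
Set 5j − 28 = 7: j = 7.
C(14,7) = 3432; 1^7 = 1; (-3)^7 = -2187.
Coefficient = 3432 · 1 · (-2187) = -7505784.

-7505784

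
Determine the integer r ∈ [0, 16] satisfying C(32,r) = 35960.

4

C(32,r) increases on 0 ≤ r ≤ 16. C(32,3) = 4960 and C(32,4) = 35960, so r = 4.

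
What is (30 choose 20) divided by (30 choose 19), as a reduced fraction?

C(n,k+1)/C(n,k) = (n−k)/(k+1) = (30−19)/(19+1) = 11/20.

11/20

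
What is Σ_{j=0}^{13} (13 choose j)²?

By Vandermonde's identity, Σ C(13,j)² = C(26,13) = 10400600.

10400600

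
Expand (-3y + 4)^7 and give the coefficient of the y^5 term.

The general term is C(7,j)·(-3y)^j·(4)^(7-j); the y^5 term has j = 5.
C(7,5) = 21.
Coefficient = C(7,5) · (-3)^5 · 4^2 = 21 · (-243) · 16 = -81648.

-81648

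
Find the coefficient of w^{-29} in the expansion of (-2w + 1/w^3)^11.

General term: C(11,j)·(-2w)^j·(1/w^3)^(11-j), with w-exponent 1j − 3(11−j) = 4j − 33.
Set 4j − 33 = -29: j = 1.
C(11,1) = 11; (-2)^1 = -2; 1^10 = 1.
Coefficient = 11 · (-2) · 1 = -22.

-22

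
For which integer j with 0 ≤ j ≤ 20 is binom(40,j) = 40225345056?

15

C(40,j) increases on 0 ≤ j ≤ 20. C(40,14) = 23206929840 and C(40,15) = 40225345056, so j = 15.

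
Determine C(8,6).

C(8,6) = C(8,2) by symmetry.
C(8,2) = (8·7) / 2! = 56 / 2 = 28.

28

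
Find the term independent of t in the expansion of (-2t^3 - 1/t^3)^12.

General term: C(12,j)·(-2t^3)^j·(-1/t^3)^(12-j), with t-exponent 3j − 3(12−j) = 6j − 36.
Set 6j − 36 = 0: j = 6.
C(12,6) = 924; (-2)^6 = 64; (-1)^6 = 1.
Coefficient = 924 · 64 · 1 = 59136.

59136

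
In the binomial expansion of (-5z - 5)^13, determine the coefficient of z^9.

The general term is C(13,j)·(-5z)^j·(-5)^(13-j); the z^9 term has j = 9.
C(13,9) = 715.
Coefficient = C(13,9) · (-5)^9 · (-5)^4 = 715 · (-1953125) · 625 = -872802734375.

-872802734375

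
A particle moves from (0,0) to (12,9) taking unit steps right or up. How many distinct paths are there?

293930

Each path is a sequence of 21 steps with 12 rights: C(21,12) = 293930.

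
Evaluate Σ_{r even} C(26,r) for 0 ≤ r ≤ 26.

Even-r terms of row 26 sum to 2^25 = 33554432.

33554432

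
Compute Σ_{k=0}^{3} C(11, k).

232

1 + 11 + 55 + 165 = 232.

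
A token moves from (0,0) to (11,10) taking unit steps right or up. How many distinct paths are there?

Each path is a sequence of 21 steps with 11 rights: C(21,11) = 352716.

352716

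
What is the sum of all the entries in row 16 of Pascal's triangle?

65536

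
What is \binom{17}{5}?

6188

C(17,5) = (17·16·15·14·13) / 5! = 742560 / 120 = 6188.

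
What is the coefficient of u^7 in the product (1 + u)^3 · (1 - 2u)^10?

Coefficient of u^7 = Σ_{j} C(3,j)·1^j·C(10,7-j)·(-2)^(7-j) for j from 0 to 3.
= (-15360) + 40320 + (-24192) + 3360 = 4128.

4128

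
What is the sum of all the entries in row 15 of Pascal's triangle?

32768

The entries of row 15 sum to 2^15 = 32768.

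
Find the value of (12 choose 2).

C(12,2) = (12·11) / 2! = 132 / 2 = 66.

66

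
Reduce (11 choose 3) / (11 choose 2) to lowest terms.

C(n,k+1)/C(n,k) = (n−k)/(k+1) = (11−2)/(2+1) = 9/3 = 3.

3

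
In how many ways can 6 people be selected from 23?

100947

This is C(23,6) = 100947.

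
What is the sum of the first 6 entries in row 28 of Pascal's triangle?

1 + 28 + 378 + 3276 + 20475 + 98280 = 122438.

122438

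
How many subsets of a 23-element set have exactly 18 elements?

33649

Choose the 18 positions: C(23,18) = 33649.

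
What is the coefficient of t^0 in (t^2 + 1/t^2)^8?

General term: C(8,j)·(t^2)^j·(1/t^2)^(8-j), with t-exponent 2j − 2(8−j) = 4j − 16.
Set 4j − 16 = 0: j = 4.
C(8,4) = 70; 1^4 = 1; 1^4 = 1.
Coefficient = 70 · 1 · 1 = 70.

70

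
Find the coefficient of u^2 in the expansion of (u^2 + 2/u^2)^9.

2016

General term: C(9,j)·(u^2)^j·(2/u^2)^(9-j), with u-exponent 2j − 2(9−j) = 4j − 18.
Set 4j − 18 = 2: j = 5.
C(9,5) = 126; 1^5 = 1; 2^4 = 16.
Coefficient = 126 · 1 · 16 = 2016.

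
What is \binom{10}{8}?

45

C(10,8) = C(10,2) by symmetry.
C(10,2) = (10·9) / 2! = 90 / 2 = 45.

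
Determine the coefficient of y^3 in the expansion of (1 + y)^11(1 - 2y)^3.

-41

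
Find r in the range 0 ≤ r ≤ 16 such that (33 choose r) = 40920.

4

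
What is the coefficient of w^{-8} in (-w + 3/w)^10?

-196830

General term: C(10,j)·(-w)^j·(3/w)^(10-j), with w-exponent 1j − 1(10−j) = 2j − 10.
Set 2j − 10 = -8: j = 1.
C(10,1) = 10; (-1)^1 = -1; 3^9 = 19683.
Coefficient = 10 · (-1) · 19683 = -196830.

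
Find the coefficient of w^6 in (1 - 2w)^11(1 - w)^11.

783618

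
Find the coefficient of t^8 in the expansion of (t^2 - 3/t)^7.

General term: C(7,j)·(t^2)^j·(-3/t)^(7-j), with t-exponent 2j − 1(7−j) = 3j − 7.
Set 3j − 7 = 8: j = 5.
C(7,5) = 21; 1^5 = 1; (-3)^2 = 9.
Coefficient = 21 · 1 · 9 = 189.

189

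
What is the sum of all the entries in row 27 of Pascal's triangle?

The entries of row 27 sum to 2^27 = 134217728.

134217728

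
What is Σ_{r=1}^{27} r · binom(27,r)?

1811939328

Differentiating (1+x)^27 and setting x=1: Σ r·C(27,r) = 27·2^26 = 1811939328.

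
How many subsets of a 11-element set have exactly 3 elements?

165

Choose the 3 positions: C(11,3) = 165.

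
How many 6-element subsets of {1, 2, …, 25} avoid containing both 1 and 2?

All 6-subsets: C(25,6) = 177100. Those containing both fixed elements: C(23,4) = 8855.
177100 − 8855 = 168245.

168245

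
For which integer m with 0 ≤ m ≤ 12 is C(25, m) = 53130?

C(25,m) increases on 0 ≤ m ≤ 12. C(25,4) = 12650 and C(25,5) = 53130, so m = 5.

5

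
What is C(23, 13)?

1144066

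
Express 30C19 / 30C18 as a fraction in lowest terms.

C(n,k+1)/C(n,k) = (n−k)/(k+1) = (30−18)/(18+1) = 12/19.

12/19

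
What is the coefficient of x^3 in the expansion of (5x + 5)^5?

31250

The general term is C(5,j)·(5x)^j·(5)^(5-j); the x^3 term has j = 3.
C(5,3) = 10.
Coefficient = C(5,3) · 5^3 · 5^2 = 10 · 125 · 25 = 31250.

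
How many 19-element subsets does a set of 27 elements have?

2220075

C(27,19) = C(27,8) by symmetry.
C(27,8) = (27·26·25·24·23·22·21·20) / 8! = 89513424000 / 40320 = 2220075.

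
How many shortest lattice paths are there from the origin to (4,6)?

210

Each path is a sequence of 10 steps with 4 rights: C(10,4) = 210.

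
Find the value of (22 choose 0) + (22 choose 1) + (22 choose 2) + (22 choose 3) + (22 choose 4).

9109

1 + 22 + 231 + 1540 + 7315 = 9109.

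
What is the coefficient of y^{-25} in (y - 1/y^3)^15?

3003

General term: C(15,j)·(y)^j·(-1/y^3)^(15-j), with y-exponent 1j − 3(15−j) = 4j − 45.
Set 4j − 45 = -25: j = 5.
C(15,5) = 3003; 1^5 = 1; (-1)^10 = 1.
Coefficient = 3003 · 1 · 1 = 3003.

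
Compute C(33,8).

13884156

C(33,8) = (33·32·31·30·29·28·27·26) / 8! = 559809169920 / 40320 = 13884156.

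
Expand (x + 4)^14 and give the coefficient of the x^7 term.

56229888

The general term is C(14,j)·(x)^j·(4)^(14-j); the x^7 term has j = 7.
C(14,7) = 3432.
Coefficient = C(14,7) · 4^7 = 3432 · 16384 = 56229888.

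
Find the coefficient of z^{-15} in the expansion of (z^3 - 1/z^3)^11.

165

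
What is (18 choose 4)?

3060

C(18,4) = (18·17·16·15) / 4! = 73440 / 24 = 3060.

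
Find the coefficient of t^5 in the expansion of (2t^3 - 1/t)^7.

280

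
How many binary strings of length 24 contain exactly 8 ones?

735471

Choose the 8 positions: C(24,8) = 735471.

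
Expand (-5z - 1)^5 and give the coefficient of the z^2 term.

-250

The general term is C(5,j)·(-5z)^j·(-1)^(5-j); the z^2 term has j = 2.
C(5,2) = 10.
Coefficient = C(5,2) · (-5)^2 · (-1)^3 = 10 · 25 · (-1) = -250.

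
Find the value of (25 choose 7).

C(25,7) = (25·24·23·22·21·20·19) / 7! = 2422728000 / 5040 = 480700.

480700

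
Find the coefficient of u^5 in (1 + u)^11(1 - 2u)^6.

50

Coefficient of u^5 = Σ_{j} C(11,j)·1^j·C(6,5-j)·(-2)^(5-j) for j from 0 to 5.
= (-192) + 2640 + (-8800) + 9900 + (-3960) + 462 = 50.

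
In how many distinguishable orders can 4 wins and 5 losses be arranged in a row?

Choose positions for the wins: C(9,4) = 126.

126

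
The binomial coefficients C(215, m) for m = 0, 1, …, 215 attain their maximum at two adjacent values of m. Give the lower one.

For odd n = 215, C(215,m) peaks at m = (n−1)/2 and (n+1)/2; the lower is 107.

107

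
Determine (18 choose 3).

816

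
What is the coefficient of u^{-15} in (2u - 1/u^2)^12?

General term: C(12,j)·(2u)^j·(-1/u^2)^(12-j), with u-exponent 1j − 2(12−j) = 3j − 24.
Set 3j − 24 = -15: j = 3.
C(12,3) = 220; 2^3 = 8; (-1)^9 = -1.
Coefficient = 220 · 8 · (-1) = -1760.

-1760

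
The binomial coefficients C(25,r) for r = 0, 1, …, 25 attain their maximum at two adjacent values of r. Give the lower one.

12

For odd n = 25, C(25,r) peaks at r = (n−1)/2 and (n+1)/2; the lower is 12.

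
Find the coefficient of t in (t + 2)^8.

1024

The general term is C(8,j)·(t)^j·(2)^(8-j); the t^1 term has j = 1.
C(8,1) = 8.
Coefficient = C(8,1) · 2^7 = 8 · 128 = 1024.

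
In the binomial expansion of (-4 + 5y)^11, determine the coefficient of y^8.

-4125000000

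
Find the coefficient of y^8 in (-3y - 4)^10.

The general term is C(10,j)·(-3y)^j·(-4)^(10-j); the y^8 term has j = 8.
C(10,8) = 45.
Coefficient = C(10,8) · (-3)^8 · (-4)^2 = 45 · 6561 · 16 = 4723920.

4723920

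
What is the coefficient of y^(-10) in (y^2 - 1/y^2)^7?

7

General term: C(7,j)·(y^2)^j·(-1/y^2)^(7-j), with y-exponent 2j − 2(7−j) = 4j − 14.
Set 4j − 14 = -10: j = 1.
C(7,1) = 7; 1^1 = 1; (-1)^6 = 1.
Coefficient = 7 · 1 · 1 = 7.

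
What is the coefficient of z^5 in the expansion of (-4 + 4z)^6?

The general term is C(6,j)·(-4)^j·(4z)^(6-j); the z^5 term has j = 1.
C(6,1) = 6.
Coefficient = C(6,1) · (-4)^1 · 4^5 = 6 · (-4) · 1024 = -24576.

-24576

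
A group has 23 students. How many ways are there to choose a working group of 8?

This is C(23,8) = 490314.

490314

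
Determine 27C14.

20058300

C(27,14) = C(27,13) by symmetry.
C(27,13) = (27·26·25·24·23·22·21·20·19·18·17·16·15) / 13! = 124903451312640000 / 6227020800 = 20058300.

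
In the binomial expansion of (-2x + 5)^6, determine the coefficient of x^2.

37500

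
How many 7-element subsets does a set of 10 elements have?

120

C(10,7) = C(10,3) by symmetry.
C(10,3) = (10·9·8) / 3! = 720 / 6 = 120.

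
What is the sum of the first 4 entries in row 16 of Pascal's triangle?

697

1 + 16 + 120 + 560 = 697.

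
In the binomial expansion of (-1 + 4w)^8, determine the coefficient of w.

The general term is C(8,j)·(-1)^j·(4w)^(8-j); the w^1 term has j = 7.
C(8,7) = 8.
Coefficient = C(8,7) · (-1)^7 · 4^1 = 8 · (-1) · 4 = -32.

-32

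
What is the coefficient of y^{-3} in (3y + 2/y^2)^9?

General term: C(9,j)·(3y)^j·(2/y^2)^(9-j), with y-exponent 1j − 2(9−j) = 3j − 18.
Set 3j − 18 = -3: j = 5.
C(9,5) = 126; 3^5 = 243; 2^4 = 16.
Coefficient = 126 · 243 · 16 = 489888.

489888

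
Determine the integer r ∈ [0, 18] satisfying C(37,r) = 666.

C(37,r) increases on 0 ≤ r ≤ 18. C(37,1) = 37 and C(37,2) = 666, so r = 2.

2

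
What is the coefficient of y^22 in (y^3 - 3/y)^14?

-486486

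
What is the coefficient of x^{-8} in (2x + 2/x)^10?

General term: C(10,j)·(2x)^j·(2/x)^(10-j), with x-exponent 1j − 1(10−j) = 2j − 10.
Set 2j − 10 = -8: j = 1.
C(10,1) = 10; 2^1 = 2; 2^9 = 512.
Coefficient = 10 · 2 · 512 = 10240.

10240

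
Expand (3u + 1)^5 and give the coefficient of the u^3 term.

The general term is C(5,j)·(3u)^j·(1)^(5-j); the u^3 term has j = 3.
C(5,3) = 10.
Coefficient = C(5,3) · 3^3 = 10 · 27 = 270.

270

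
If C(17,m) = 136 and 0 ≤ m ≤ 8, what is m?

C(17,m) increases on 0 ≤ m ≤ 8. C(17,1) = 17 and C(17,2) = 136, so m = 2.

2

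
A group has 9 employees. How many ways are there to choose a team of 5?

This is C(9,5) = 126.

126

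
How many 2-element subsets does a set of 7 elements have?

21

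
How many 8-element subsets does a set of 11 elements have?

C(11,8) = C(11,3) by symmetry.
C(11,3) = (11·10·9) / 3! = 990 / 6 = 165.

165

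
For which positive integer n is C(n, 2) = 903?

43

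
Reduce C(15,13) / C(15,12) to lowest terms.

C(n,k+1)/C(n,k) = (n−k)/(k+1) = (15−12)/(12+1) = 3/13.

3/13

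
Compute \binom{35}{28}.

C(35,28) = C(35,7) by symmetry.
C(35,7) = (35·34·33·32·31·30·29) / 7! = 33891580800 / 5040 = 6724520.

6724520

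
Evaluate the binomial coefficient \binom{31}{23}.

C(31,23) = C(31,8) by symmetry.
C(31,8) = (31·30·29·28·27·26·25·24) / 8! = 318073392000 / 40320 = 7888725.

7888725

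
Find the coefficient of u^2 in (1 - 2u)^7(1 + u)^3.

45

Coefficient of u^2 = Σ_{j} C(7,j)·(-2)^j·C(3,2-j)·1^(2-j) for j from 0 to 2.
= 3 + (-42) + 84 = 45.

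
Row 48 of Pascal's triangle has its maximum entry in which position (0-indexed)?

24

C(48,i) is maximized at i = 48/2 = 24.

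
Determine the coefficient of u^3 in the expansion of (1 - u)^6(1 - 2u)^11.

-2990

Coefficient of u^3 = Σ_{j} C(6,j)·(-1)^j·C(11,3-j)·(-2)^(3-j) for j from 0 to 3.
= (-1320) + (-1320) + (-330) + (-20) = -2990.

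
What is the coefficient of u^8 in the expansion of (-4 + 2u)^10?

The general term is C(10,j)·(-4)^j·(2u)^(10-j); the u^8 term has j = 2.
C(10,2) = 45.
Coefficient = C(10,2) · (-4)^2 · 2^8 = 45 · 16 · 256 = 184320.

184320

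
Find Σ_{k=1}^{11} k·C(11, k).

Since k·C(11,k) = 11·C(10,k−1), the sum is 11·2^10 = 11·1024 = 11264.

11264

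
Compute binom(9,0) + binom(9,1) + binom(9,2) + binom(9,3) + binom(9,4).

256

1 + 9 + 36 + 84 + 126 = 256.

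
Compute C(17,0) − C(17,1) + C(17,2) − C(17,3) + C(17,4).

1820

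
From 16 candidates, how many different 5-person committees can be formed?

This is C(16,5) = 4368.

4368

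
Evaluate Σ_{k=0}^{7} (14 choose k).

1 + 14 + 91 + 364 + 1001 + 2002 + 3003 + 3432 = 9908.

9908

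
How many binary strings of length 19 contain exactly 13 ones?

27132

Choose the 13 positions: C(19,13) = 27132.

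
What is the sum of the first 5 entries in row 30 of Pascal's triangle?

31931

1 + 30 + 435 + 4060 + 27405 = 31931.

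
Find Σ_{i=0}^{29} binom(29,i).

Setting x = 1 in (1+x)^29 gives Σ C(29,i) = 2^29 = 536870912.

536870912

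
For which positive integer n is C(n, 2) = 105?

15

n(n−1)/2 = 105 ⇒ n(n−1) = 210. Since 15·14 = 210, n = 15.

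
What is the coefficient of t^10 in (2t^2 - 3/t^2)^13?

29652480

General term: C(13,j)·(2t^2)^j·(-3/t^2)^(13-j), with t-exponent 2j − 2(13−j) = 4j − 26.
Set 4j − 26 = 10: j = 9.
C(13,9) = 715; 2^9 = 512; (-3)^4 = 81.
Coefficient = 715 · 512 · 81 = 29652480.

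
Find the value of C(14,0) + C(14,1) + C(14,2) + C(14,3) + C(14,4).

1471

1 + 14 + 91 + 364 + 1001 = 1471.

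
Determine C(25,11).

4457400

C(25,11) = (25·24·23·22·21·20·19·18·17·16·15) / 11! = 177925144320000 / 39916800 = 4457400.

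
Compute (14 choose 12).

91

C(14,12) = C(14,2) by symmetry.
C(14,2) = (14·13) / 2! = 182 / 2 = 91.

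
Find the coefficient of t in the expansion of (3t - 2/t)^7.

-22680

General term: C(7,j)·(3t)^j·(-2/t)^(7-j), with t-exponent 1j − 1(7−j) = 2j − 7.
Set 2j − 7 = 1: j = 4.
C(7,4) = 35; 3^4 = 81; (-2)^3 = -8.
Coefficient = 35 · 81 · (-8) = -22680.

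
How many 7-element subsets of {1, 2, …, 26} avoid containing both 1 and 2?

615296

All 7-subsets: C(26,7) = 657800. Those containing both fixed elements: C(24,5) = 42504.
657800 − 42504 = 615296.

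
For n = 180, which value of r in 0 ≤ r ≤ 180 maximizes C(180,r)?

90

C(180,r) is maximized at r = 180/2 = 90.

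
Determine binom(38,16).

C(38,16) = (38·37·36·35·34·33·32·31·30·29·28·27·26·25·24·23) / 16! = 465322312113382563840000 / 20922789888000 = 22239974430.

22239974430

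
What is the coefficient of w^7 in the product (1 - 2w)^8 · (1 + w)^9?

1028

Coefficient of w^7 = Σ_{j} C(8,j)·(-2)^j·C(9,7-j)·1^(7-j) for j from 0 to 7.
= 36 + (-1344) + 14112 + (-56448) + 94080 + (-64512) + 16128 + (-1024) = 1028.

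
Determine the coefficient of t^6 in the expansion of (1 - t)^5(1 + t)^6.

-10

Coefficient of t^6 = Σ_{j} C(5,j)·(-1)^j·C(6,6-j)·1^(6-j) for j from 0 to 5.
= 1 + (-30) + 150 + (-200) + 75 + (-6) = -10.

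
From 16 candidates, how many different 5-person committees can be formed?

4368

This is C(16,5) = 4368.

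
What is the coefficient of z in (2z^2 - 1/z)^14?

-64064

General term: C(14,j)·(2z^2)^j·(-1/z)^(14-j), with z-exponent 2j − 1(14−j) = 3j − 14.
Set 3j − 14 = 1: j = 5.
C(14,5) = 2002; 2^5 = 32; (-1)^9 = -1.
Coefficient = 2002 · 32 · (-1) = -64064.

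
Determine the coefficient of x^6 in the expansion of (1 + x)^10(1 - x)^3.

-36

Coefficient of x^6 = Σ_{j} C(10,j)·1^j·C(3,6-j)·(-1)^(6-j) for j from 3 to 6.
= (-120) + 630 + (-756) + 210 = -36.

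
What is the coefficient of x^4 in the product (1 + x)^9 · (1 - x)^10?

36

Coefficient of x^4 = Σ_{j} C(9,j)·1^j·C(10,4-j)·(-1)^(4-j) for j from 0 to 4.
= 210 + (-1080) + 1620 + (-840) + 126 = 36.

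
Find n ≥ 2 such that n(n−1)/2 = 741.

n(n−1)/2 = 741 ⇒ n(n−1) = 1482. Since 39·38 = 1482, n = 39.

39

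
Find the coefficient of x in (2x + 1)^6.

The general term is C(6,j)·(2x)^j·(1)^(6-j); the x^1 term has j = 1.
C(6,1) = 6.
Coefficient = C(6,1) · 2^1 = 6 · 2 = 12.

12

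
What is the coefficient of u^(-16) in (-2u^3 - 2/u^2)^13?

General term: C(13,j)·(-2u^3)^j·(-2/u^2)^(13-j), with u-exponent 3j − 2(13−j) = 5j − 26.
Set 5j − 26 = -16: j = 2.
C(13,2) = 78; (-2)^2 = 4; (-2)^11 = -2048.
Coefficient = 78 · 4 · (-2048) = -638976.

-638976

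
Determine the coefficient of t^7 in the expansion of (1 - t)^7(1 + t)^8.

Coefficient of t^7 = Σ_{j} C(7,j)·(-1)^j·C(8,7-j)·1^(7-j) for j from 0 to 7.
= 8 + (-196) + 1176 + (-2450) + 1960 + (-588) + 56 + (-1) = -35.

-35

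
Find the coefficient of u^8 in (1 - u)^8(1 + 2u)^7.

-351

Coefficient of u^8 = Σ_{j} C(8,j)·(-1)^j·C(7,8-j)·2^(8-j) for j from 1 to 8.
= (-1024) + 12544 + (-37632) + 39200 + (-15680) + 2352 + (-112) + 1 = -351.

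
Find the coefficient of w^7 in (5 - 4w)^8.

-655360

The general term is C(8,j)·(5)^j·(-4w)^(8-j); the w^7 term has j = 1.
C(8,1) = 8.
Coefficient = C(8,1) · 5^1 · (-4)^7 = 8 · 5 · (-16384) = -655360.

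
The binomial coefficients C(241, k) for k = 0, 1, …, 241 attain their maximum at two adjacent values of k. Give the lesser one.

For odd n = 241, C(241,k) peaks at k = (n−1)/2 and (n+1)/2; the lesser is 120.

120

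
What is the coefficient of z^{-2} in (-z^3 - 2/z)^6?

192

General term: C(6,j)·(-z^3)^j·(-2/z)^(6-j), with z-exponent 3j − 1(6−j) = 4j − 6.
Set 4j − 6 = -2: j = 1.
C(6,1) = 6; (-1)^1 = -1; (-2)^5 = -32.
Coefficient = 6 · (-1) · (-32) = 192.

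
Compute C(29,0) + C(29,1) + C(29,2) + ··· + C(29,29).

536870912

Setting x = 1 in (1+x)^29 gives Σ C(29,j) = 2^29 = 536870912.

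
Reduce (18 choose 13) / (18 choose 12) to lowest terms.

6/13

C(n,k+1)/C(n,k) = (n−k)/(k+1) = (18−12)/(12+1) = 6/13.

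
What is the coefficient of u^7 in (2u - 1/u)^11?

General term: C(11,j)·(2u)^j·(-1/u)^(11-j), with u-exponent 1j − 1(11−j) = 2j − 11.
Set 2j − 11 = 7: j = 9.
C(11,9) = 55; 2^9 = 512; (-1)^2 = 1.
Coefficient = 55 · 512 · 1 = 28160.

28160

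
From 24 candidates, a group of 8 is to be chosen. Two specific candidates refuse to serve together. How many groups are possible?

660858

All 8-subsets: C(24,8) = 735471. Those containing both fixed elements: C(22,6) = 74613.
735471 − 74613 = 660858.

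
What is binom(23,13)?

C(23,13) = C(23,10) by symmetry.
C(23,10) = (23·22·21·20·19·18·17·16·15·14) / 10! = 4151586700800 / 3628800 = 1144066.

1144066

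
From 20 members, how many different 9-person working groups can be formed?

This is C(20,9) = 167960.

167960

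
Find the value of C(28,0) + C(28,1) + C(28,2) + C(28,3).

1 + 28 + 378 + 3276 = 3683.

3683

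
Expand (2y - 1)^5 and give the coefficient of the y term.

The general term is C(5,j)·(2y)^j·(-1)^(5-j); the y^1 term has j = 1.
C(5,1) = 5.
Coefficient = C(5,1) · 2^1 = 5 · 2 = 10.

10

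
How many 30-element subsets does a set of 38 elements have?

48903492

C(38,30) = C(38,8) by symmetry.
C(38,8) = (38·37·36·35·34·33·32·31) / 8! = 1971788797440 / 40320 = 48903492.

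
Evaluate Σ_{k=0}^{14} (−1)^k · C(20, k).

The partial alternating sum Σ_{k=0}^{14} (−1)^k C(20,k) = (−1)^14 C(19,14) = 11628.

11628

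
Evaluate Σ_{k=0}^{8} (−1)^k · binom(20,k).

The partial alternating sum Σ_{k=0}^{8} (−1)^k C(20,k) = (−1)^8 C(19,8) = 75582.

75582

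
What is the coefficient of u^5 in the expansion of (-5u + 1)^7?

The general term is C(7,j)·(-5u)^j·(1)^(7-j); the u^5 term has j = 5.
C(7,5) = 21.
Coefficient = C(7,5) · (-5)^5 = 21 · (-3125) = -65625.

-65625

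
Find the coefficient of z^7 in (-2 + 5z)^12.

The general term is C(12,j)·(-2)^j·(5z)^(12-j); the z^7 term has j = 5.
C(12,5) = 792.
Coefficient = C(12,5) · (-2)^5 · 5^7 = 792 · (-32) · 78125 = -1980000000.

-1980000000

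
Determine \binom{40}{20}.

137846528820

C(40,20) = (40·39·38·37·36·35·34·33·32·31·30·29·28·27·26·25·24·23·22·21) / 20! = 335367096786357081410764800000 / 2432902008176640000 = 137846528820.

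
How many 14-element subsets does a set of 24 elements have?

1961256

C(24,14) = C(24,10) by symmetry.
C(24,10) = (24·23·22·21·20·19·18·17·16·15) / 10! = 7117005772800 / 3628800 = 1961256.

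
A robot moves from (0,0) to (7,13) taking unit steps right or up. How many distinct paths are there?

77520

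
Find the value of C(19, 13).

C(19,13) = C(19,6) by symmetry.
C(19,6) = (19·18·17·16·15·14) / 6! = 19535040 / 720 = 27132.

27132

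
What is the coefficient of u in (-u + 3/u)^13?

General term: C(13,j)·(-u)^j·(3/u)^(13-j), with u-exponent 1j − 1(13−j) = 2j − 13.
Set 2j − 13 = 1: j = 7.
C(13,7) = 1716; (-1)^7 = -1; 3^6 = 729.
Coefficient = 1716 · (-1) · 729 = -1250964.

-1250964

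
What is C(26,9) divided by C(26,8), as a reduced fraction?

2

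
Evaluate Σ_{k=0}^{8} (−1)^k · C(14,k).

The partial alternating sum Σ_{k=0}^{8} (−1)^k C(14,k) = (−1)^8 C(13,8) = 1287.

1287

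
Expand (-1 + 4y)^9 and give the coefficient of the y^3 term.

5376

The general term is C(9,j)·(-1)^j·(4y)^(9-j); the y^3 term has j = 6.
C(9,6) = 84.
Coefficient = C(9,6) · 4^3 = 84 · 64 = 5376.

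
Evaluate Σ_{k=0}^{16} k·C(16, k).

Differentiating (1+x)^16 and setting x=1: Σ k·C(16,k) = 16·2^15 = 524288.

524288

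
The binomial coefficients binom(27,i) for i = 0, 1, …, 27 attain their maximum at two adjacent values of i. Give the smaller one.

13

For odd n = 27, C(27,i) peaks at i = (n−1)/2 and (n+1)/2; the smaller is 13.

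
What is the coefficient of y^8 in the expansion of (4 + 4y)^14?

806111674368

The general term is C(14,j)·(4)^j·(4y)^(14-j); the y^8 term has j = 6.
C(14,6) = 3003.
Coefficient = C(14,6) · 4^6 · 4^8 = 3003 · 4096 · 65536 = 806111674368.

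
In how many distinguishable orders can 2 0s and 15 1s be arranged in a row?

Choose positions for the 0s: C(17,2) = 136.

136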